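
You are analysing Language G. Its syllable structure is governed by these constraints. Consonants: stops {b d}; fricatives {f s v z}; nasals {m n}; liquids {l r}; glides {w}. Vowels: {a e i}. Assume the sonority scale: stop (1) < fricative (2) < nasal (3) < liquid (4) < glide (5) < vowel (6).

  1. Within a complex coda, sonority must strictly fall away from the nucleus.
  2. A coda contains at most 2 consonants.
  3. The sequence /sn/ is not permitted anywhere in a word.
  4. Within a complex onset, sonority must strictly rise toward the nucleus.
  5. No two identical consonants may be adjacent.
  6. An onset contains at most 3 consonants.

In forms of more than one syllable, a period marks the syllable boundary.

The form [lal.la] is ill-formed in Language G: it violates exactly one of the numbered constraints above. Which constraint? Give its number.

[lal.la]: adjacent identical consonants /ll/.
This is a violation of constraint 5: "No two identical consonants may be adjacent."
The remaining constraints (1, 2, 3, 4, 6) are satisfied.

5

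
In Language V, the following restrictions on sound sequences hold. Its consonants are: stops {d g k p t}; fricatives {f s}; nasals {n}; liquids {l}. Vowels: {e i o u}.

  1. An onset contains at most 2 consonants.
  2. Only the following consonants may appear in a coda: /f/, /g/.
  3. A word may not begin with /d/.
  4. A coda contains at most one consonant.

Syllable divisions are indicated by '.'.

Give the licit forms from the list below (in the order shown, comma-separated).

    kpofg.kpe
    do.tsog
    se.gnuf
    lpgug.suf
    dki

se.gnuf

kpofg.kpe — violates constraint 4: syllable 1 coda /fg/ has 2 consonants (> 1) → illicit
do.tsog — violates constraint 3: word begins with /d/ → illicit
se.gnuf — σ1 onset /s/, coda /∅/ ok; σ2 onset /gn/ (2C), coda /f/ ok → licit
lpgug.suf — violates constraint 1: syllable 1 onset /lpg/ has 3 consonants (> 2) → illicit
dki — violates constraint 3: word begins with /d/ → illicit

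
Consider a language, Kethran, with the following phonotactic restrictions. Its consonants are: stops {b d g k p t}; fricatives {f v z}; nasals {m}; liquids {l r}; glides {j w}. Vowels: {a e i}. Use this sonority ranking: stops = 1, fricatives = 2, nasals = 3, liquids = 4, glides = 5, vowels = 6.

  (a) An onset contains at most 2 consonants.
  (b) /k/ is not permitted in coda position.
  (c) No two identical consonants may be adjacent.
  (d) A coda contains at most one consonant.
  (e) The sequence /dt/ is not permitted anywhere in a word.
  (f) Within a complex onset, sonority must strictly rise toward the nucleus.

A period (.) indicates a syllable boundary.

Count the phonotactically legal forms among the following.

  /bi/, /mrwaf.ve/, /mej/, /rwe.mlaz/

/bi/ — σ1 onset /b/, coda /∅/ ok → phonotactically legal
/mrwaf.ve/ — violates constraint (a): syllable 1 onset /mrw/ has 3 consonants (> 2) → phonotactically illegal
/mej/ — σ1 onset /m/, coda /j/ ok → phonotactically legal
/rwe.mlaz/ — σ1 onset /rw/ (4→5 rises), coda /∅/ ok; σ2 onset /ml/ (3→4 rises), coda /z/ ok → phonotactically legal
Phonotactically legal: /bi/, /mej/, /rwe.mlaz/ → 3.

3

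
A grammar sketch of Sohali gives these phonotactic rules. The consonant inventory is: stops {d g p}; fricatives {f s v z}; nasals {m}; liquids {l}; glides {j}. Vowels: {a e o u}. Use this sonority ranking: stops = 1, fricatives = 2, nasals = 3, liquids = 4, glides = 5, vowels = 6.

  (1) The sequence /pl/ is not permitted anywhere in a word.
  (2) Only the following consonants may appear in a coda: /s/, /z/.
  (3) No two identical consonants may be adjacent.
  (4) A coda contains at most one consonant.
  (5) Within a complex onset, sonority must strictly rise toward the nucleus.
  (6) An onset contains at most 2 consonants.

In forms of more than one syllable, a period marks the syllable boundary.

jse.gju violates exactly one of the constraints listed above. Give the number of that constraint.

5

jse.gju: syllable 1 onset /js/: /j/ (glide, 5) → /s/ (fricative, 2) does not rise.
This is a violation of constraint 5: "Within a complex onset, sonority must strictly rise toward the nucleus."
The remaining constraints (1, 2, 3, 4, 6) are satisfied.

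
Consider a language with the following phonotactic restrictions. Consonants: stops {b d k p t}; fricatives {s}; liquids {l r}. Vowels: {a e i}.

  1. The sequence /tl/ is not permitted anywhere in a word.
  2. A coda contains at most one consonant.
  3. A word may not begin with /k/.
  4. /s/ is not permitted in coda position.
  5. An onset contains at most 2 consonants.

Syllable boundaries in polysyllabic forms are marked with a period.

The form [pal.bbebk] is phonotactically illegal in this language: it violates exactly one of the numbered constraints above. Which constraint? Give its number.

2

[pal.bbebk]: syllable 2 coda /bk/ has 2 consonants (> 1).
This is a violation of constraint 2: "A coda contains at most one consonant."
The remaining constraints (1, 3, 4, 5) are satisfied.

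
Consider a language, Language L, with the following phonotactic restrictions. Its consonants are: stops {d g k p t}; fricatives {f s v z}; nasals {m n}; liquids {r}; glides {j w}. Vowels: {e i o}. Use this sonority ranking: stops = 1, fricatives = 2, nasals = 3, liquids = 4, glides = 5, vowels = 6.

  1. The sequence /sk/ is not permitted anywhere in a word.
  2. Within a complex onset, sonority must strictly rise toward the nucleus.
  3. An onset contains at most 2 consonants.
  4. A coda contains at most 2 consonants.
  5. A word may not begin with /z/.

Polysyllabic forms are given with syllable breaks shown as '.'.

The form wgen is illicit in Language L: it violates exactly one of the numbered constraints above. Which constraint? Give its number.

2

wgen: syllable 1 onset /wg/: /w/ (glide, 5) → /g/ (stop, 1) does not rise.
This is a violation of constraint 2: "Within a complex onset, sonority must strictly rise toward the nucleus."
The remaining constraints (1, 3, 4, 5) are satisfied.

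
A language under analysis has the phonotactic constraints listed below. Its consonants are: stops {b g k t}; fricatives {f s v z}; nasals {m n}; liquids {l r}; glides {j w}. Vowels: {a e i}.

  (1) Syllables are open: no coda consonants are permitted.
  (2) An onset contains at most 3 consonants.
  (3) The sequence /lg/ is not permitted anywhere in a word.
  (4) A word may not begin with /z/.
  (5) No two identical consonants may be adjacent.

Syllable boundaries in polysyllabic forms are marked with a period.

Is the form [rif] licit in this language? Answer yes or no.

no

[rif] — violates constraint 1: syllable 1 coda /f/ has 1 consonant (> 0) → illicit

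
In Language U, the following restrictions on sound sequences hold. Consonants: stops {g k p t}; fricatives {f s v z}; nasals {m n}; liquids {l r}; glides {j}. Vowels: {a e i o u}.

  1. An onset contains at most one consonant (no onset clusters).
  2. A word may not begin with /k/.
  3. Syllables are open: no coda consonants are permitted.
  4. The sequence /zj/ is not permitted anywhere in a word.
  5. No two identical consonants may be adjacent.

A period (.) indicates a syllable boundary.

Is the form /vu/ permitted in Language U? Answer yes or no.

/vu/ — σ1 onset /v/, coda /∅/ ok → permitted

yes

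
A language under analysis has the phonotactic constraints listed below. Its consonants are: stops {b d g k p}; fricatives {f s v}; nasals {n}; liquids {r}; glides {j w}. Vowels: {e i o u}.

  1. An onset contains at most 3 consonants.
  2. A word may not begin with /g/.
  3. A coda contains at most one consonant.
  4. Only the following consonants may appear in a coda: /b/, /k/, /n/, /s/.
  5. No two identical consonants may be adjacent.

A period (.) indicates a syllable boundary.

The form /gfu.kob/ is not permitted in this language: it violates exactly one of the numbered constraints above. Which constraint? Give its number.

/gfu.kob/: word begins with /g/.
This is a violation of constraint 2: "A word may not begin with /g/."
The remaining constraints (1, 3, 4, 5) are satisfied.

2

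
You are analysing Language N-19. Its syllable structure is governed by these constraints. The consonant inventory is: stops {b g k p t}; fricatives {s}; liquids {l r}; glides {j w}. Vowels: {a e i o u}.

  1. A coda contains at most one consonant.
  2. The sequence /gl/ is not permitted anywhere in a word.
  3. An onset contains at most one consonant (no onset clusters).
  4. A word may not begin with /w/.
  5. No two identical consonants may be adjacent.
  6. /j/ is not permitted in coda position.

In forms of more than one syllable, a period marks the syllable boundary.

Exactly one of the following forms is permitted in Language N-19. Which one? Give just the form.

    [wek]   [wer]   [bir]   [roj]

[wek] — violates constraint 4: word begins with /w/ → not permitted
[wer] — violates constraint 4: word begins with /w/ → not permitted
[bir] — σ1 onset /b/, coda /r/ ok → permitted
[roj] — violates constraint 6: syllable 1 coda contains /j/ → not permitted

[bir]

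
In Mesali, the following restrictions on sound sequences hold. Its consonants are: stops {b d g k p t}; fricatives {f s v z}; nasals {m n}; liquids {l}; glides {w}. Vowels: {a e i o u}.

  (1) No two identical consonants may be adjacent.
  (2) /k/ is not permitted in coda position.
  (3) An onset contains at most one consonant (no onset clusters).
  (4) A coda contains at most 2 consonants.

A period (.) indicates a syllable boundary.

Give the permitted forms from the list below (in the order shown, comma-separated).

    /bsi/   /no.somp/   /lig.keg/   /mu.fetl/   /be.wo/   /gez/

/bsi/ — violates constraint 3: syllable 1 onset /bs/ has 2 consonants (> 1) → not permitted
/no.somp/ — σ1 onset /n/, coda /∅/ ok; σ2 onset /s/, coda /mp/ (2C) ok → permitted
/lig.keg/ — σ1 onset /l/, coda /g/ ok; σ2 onset /k/, coda /g/ ok → permitted
/mu.fetl/ — σ1 onset /m/, coda /∅/ ok; σ2 onset /f/, coda /tl/ (2C) ok → permitted
/be.wo/ — σ1 onset /b/, coda /∅/ ok; σ2 onset /w/, coda /∅/ ok → permitted
/gez/ — σ1 onset /g/, coda /z/ ok → permitted

/no.somp/, /lig.keg/, /mu.fetl/, /be.wo/, /gez/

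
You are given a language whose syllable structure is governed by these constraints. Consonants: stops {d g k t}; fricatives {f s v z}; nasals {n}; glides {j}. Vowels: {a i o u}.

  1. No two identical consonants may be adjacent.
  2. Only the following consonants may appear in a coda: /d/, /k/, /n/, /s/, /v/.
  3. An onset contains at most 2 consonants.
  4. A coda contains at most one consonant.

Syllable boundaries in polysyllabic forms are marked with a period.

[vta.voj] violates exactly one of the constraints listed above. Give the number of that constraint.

2

[vta.voj]: syllable 2 coda contains /j/, which is not a licensed coda consonant.
This is a violation of constraint 2: "Only the following consonants may appear in a coda: /d/, /k/, /n/, /s/, /v/."
The remaining constraints (1, 3, 4) are satisfied.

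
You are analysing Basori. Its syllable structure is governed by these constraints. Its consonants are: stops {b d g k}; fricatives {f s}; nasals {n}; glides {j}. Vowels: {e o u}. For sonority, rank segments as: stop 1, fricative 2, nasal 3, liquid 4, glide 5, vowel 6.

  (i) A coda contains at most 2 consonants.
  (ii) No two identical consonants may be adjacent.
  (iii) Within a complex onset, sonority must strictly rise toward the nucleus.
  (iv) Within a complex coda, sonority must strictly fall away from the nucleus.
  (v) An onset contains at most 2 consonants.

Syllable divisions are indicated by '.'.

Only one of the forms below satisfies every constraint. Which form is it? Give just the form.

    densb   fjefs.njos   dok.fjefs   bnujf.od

densb — violates constraint (i): syllable 1 coda /nsb/ has 3 consonants (> 2) → not permitted
fjefs.njos — violates constraint (iv): syllable 1 coda /fs/: /f/ (fricative, 2) → /s/ (fricative, 2) does not fall → not permitted
dok.fjefs — violates constraint (iv): syllable 2 coda /fs/: /f/ (fricative, 2) → /s/ (fricative, 2) does not fall → not permitted
bnujf.od — σ1 onset /bn/ (1→3 rises), coda /jf/ (5→2 falls) ok; σ2 onset /∅/, coda /d/ ok → permitted

bnujf.od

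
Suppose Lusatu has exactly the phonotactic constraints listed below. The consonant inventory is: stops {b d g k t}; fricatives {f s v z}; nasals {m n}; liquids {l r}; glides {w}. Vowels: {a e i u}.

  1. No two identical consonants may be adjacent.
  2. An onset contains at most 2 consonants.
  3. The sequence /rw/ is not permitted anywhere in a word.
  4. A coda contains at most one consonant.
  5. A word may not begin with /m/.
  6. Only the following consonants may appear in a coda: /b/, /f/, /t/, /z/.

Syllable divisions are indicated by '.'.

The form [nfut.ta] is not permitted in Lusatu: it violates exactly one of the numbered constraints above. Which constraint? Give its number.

[nfut.ta]: adjacent identical consonants /tt/.
This is a violation of constraint 1: "No two identical consonants may be adjacent."
The remaining constraints (2, 3, 4, 5, 6) are satisfied.

1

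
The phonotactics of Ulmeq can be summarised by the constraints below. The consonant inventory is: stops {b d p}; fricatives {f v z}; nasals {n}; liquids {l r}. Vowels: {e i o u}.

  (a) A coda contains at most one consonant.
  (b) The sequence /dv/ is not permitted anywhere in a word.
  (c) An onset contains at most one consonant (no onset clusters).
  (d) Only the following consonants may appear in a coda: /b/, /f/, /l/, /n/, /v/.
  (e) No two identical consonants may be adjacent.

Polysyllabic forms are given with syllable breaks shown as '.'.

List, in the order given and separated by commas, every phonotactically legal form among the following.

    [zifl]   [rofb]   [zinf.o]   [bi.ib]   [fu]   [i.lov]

[zifl] — violates constraint (a): syllable 1 coda /fl/ has 2 consonants (> 1) → phonotactically illegal
[rofb] — violates constraint (a): syllable 1 coda /fb/ has 2 consonants (> 1) → phonotactically illegal
[zinf.o] — violates constraint (a): syllable 1 coda /nf/ has 2 consonants (> 1) → phonotactically illegal
[bi.ib] — σ1 onset /b/, coda /∅/ ok; σ2 onset /∅/, coda /b/ ok → phonotactically legal
[fu] — σ1 onset /f/, coda /∅/ ok → phonotactically legal
[i.lov] — σ1 onset /∅/, coda /∅/ ok; σ2 onset /l/, coda /v/ ok → phonotactically legal

[bi.ib], [fu], [i.lov]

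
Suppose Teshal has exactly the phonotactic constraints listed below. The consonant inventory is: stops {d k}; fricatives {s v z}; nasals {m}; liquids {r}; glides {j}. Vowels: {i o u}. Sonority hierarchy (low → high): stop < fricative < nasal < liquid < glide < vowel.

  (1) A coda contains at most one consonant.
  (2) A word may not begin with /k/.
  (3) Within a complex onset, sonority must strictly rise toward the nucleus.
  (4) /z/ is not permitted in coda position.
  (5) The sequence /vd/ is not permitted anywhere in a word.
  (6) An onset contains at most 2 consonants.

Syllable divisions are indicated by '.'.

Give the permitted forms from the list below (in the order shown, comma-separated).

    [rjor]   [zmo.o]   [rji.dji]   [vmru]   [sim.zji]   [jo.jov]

[rjor], [zmo.o], [rji.dji], [sim.zji], [jo.jov]

[rjor] — σ1 onset /rj/ (4→5 rises), coda /r/ ok → permitted
[zmo.o] — σ1 onset /zm/ (2→3 rises), coda /∅/ ok; σ2 onset /∅/, coda /∅/ ok → permitted
[rji.dji] — σ1 onset /rj/ (4→5 rises), coda /∅/ ok; σ2 onset /dj/ (1→5 rises), coda /∅/ ok → permitted
[vmru] — violates constraint 6: syllable 1 onset /vmr/ has 3 consonants (> 2) → not permitted
[sim.zji] — σ1 onset /s/, coda /m/ ok; σ2 onset /zj/ (2→5 rises), coda /∅/ ok → permitted
[jo.jov] — σ1 onset /j/, coda /∅/ ok; σ2 onset /j/, coda /v/ ok → permitted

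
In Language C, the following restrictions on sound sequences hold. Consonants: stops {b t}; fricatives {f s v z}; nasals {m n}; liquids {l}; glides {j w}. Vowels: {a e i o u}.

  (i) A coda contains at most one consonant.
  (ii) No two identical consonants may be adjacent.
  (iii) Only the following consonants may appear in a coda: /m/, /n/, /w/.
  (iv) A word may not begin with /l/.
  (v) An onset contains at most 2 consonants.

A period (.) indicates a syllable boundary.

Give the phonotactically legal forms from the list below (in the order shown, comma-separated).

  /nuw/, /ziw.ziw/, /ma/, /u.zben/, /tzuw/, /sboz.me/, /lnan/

/nuw/ — σ1 onset /n/, coda /w/ ok → phonotactically legal
/ziw.ziw/ — σ1 onset /z/, coda /w/ ok; σ2 onset /z/, coda /w/ ok → phonotactically legal
/ma/ — σ1 onset /m/, coda /∅/ ok → phonotactically legal
/u.zben/ — σ1 onset /∅/, coda /∅/ ok; σ2 onset /zb/ (2C), coda /n/ ok → phonotactically legal
/tzuw/ — σ1 onset /tz/ (2C), coda /w/ ok → phonotactically legal
/sboz.me/ — violates constraint (iii): syllable 1 coda contains /z/, which is not a licensed coda consonant → phonotactically illegal
/lnan/ — violates constraint (iv): word begins with /l/ → phonotactically illegal

/nuw/, /ziw.ziw/, /ma/, /u.zben/, /tzuw/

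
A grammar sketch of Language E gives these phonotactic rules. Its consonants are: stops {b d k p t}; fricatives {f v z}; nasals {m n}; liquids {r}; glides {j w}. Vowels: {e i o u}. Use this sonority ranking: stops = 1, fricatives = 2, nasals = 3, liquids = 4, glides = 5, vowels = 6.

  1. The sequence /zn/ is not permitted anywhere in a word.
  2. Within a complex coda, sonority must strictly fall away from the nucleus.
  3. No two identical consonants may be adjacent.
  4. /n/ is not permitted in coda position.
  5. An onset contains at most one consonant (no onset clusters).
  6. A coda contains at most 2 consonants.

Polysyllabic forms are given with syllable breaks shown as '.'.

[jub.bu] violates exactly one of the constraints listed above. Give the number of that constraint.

3

[jub.bu]: adjacent identical consonants /bb/.
This is a violation of constraint 3: "No two identical consonants may be adjacent."
The remaining constraints (1, 2, 4, 5, 6) are satisfied.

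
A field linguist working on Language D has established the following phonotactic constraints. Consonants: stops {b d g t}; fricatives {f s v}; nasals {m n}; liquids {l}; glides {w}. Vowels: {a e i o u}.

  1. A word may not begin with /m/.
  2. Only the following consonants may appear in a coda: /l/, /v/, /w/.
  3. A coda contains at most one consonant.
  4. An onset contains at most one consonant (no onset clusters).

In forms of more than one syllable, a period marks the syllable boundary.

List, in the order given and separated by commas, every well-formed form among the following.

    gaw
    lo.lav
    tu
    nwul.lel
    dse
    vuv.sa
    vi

gaw, lo.lav, tu, vuv.sa, vi

gaw — σ1 onset /g/, coda /w/ ok → well-formed
lo.lav — σ1 onset /l/, coda /∅/ ok; σ2 onset /l/, coda /v/ ok → well-formed
tu — σ1 onset /t/, coda /∅/ ok → well-formed
nwul.lel — violates constraint 4: syllable 1 onset /nw/ has 2 consonants (> 1) → ill-formed
dse — violates constraint 4: syllable 1 onset /ds/ has 2 consonants (> 1) → ill-formed
vuv.sa — σ1 onset /v/, coda /v/ ok; σ2 onset /s/, coda /∅/ ok → well-formed
vi — σ1 onset /v/, coda /∅/ ok → well-formed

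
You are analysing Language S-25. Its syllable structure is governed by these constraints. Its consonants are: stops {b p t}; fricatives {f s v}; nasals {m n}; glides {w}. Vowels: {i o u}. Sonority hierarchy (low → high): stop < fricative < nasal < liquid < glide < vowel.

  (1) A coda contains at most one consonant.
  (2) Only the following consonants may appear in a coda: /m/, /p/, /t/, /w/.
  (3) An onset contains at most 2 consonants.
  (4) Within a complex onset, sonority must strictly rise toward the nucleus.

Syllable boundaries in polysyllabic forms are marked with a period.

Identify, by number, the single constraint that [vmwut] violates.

3

[vmwut]: syllable 1 onset /vmw/ has 3 consonants (> 2).
This is a violation of constraint 3: "An onset contains at most 2 consonants."
The remaining constraints (1, 2, 4) are satisfied.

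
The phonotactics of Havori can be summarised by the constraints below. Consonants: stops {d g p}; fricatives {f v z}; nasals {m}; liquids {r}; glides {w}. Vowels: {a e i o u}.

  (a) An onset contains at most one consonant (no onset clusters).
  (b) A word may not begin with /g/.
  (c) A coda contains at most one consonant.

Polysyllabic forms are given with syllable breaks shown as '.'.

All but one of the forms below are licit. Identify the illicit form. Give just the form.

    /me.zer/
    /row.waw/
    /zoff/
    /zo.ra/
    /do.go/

/zoff/

/me.zer/ — σ1 onset /m/, coda /∅/ ok; σ2 onset /z/, coda /r/ ok → licit
/row.waw/ — σ1 onset /r/, coda /w/ ok; σ2 onset /w/, coda /w/ ok → licit
/zoff/ — violates constraint (c): syllable 1 coda /ff/ has 2 consonants (> 1) → illicit
/zo.ra/ — σ1 onset /z/, coda /∅/ ok; σ2 onset /r/, coda /∅/ ok → licit
/do.go/ — σ1 onset /d/, coda /∅/ ok; σ2 onset /g/, coda /∅/ ok → licit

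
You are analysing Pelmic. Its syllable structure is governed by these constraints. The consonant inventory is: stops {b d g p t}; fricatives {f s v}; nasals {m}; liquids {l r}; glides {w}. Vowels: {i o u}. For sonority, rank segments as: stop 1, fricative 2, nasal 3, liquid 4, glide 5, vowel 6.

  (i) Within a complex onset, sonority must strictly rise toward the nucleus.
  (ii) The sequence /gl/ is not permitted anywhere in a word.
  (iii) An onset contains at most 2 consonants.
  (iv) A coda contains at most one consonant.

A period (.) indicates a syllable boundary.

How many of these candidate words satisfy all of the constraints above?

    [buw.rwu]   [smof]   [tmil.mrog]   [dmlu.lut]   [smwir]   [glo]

3

[buw.rwu] — σ1 onset /b/, coda /w/ ok; σ2 onset /rw/ (4→5 rises), coda /∅/ ok → licit
[smof] — σ1 onset /sm/ (2→3 rises), coda /f/ ok → licit
[tmil.mrog] — σ1 onset /tm/ (1→3 rises), coda /l/ ok; σ2 onset /mr/ (3→4 rises), coda /g/ ok → licit
[dmlu.lut] — violates constraint (iii): syllable 1 onset /dml/ has 3 consonants (> 2) → illicit
[smwir] — violates constraint (iii): syllable 1 onset /smw/ has 3 consonants (> 2) → illicit
[glo] — violates constraint (ii): contains banned sequence /gl/ → illicit
Licit: [buw.rwu], [smof], [tmil.mrog] → 3.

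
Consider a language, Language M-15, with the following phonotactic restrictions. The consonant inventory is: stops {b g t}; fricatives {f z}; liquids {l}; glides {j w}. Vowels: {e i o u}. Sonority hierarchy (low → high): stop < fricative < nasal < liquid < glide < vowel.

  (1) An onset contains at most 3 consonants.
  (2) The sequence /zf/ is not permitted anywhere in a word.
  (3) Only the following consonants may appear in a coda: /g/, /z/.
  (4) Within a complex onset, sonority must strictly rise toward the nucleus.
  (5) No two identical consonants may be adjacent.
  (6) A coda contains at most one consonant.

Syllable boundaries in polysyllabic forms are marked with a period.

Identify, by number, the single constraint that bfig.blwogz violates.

bfig.blwogz: syllable 2 coda /gz/ has 2 consonants (> 1).
This is a violation of constraint 6: "A coda contains at most one consonant."
The remaining constraints (1, 2, 3, 4, 5) are satisfied.

6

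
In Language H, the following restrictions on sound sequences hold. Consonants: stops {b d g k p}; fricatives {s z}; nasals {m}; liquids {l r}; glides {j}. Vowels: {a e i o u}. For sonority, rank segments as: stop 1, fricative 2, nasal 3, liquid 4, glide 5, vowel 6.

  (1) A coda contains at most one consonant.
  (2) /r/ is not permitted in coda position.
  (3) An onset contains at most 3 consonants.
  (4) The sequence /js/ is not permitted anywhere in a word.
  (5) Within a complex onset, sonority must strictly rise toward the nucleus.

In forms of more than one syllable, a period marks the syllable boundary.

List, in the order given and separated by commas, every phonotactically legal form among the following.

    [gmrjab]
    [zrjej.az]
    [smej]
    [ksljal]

[zrjej.az], [smej]

[gmrjab] — violates constraint 3: syllable 1 onset /gmrj/ has 4 consonants (> 3) → phonotactically illegal
[zrjej.az] — σ1 onset /zrj/ (2→4→5 rises), coda /j/ ok; σ2 onset /∅/, coda /z/ ok → phonotactically legal
[smej] — σ1 onset /sm/ (2→3 rises), coda /j/ ok → phonotactically legal
[ksljal] — violates constraint 3: syllable 1 onset /kslj/ has 4 consonants (> 3) → phonotactically illegal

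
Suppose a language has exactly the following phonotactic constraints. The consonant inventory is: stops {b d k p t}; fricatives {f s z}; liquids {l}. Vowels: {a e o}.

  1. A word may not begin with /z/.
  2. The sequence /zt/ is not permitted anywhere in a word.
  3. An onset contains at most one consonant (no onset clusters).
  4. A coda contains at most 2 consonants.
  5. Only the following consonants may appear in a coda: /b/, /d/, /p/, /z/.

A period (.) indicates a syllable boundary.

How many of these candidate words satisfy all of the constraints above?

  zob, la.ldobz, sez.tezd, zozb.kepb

zob — violates constraint 1: word begins with /z/ → illicit
la.ldobz — violates constraint 3: syllable 2 onset /ld/ has 2 consonants (> 1) → illicit
sez.tezd — violates constraint 2: contains banned sequence /zt/ → illicit
zozb.kepb — violates constraint 1: word begins with /z/ → illicit
No form is licit → 0.

0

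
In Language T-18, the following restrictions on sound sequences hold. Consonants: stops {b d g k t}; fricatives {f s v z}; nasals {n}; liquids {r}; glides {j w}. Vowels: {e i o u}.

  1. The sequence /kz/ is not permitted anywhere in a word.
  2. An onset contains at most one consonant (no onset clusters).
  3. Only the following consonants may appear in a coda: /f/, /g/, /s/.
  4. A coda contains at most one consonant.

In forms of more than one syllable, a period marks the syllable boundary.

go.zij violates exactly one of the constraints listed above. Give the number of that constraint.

3

go.zij: syllable 2 coda contains /j/, which is not a licensed coda consonant.
This is a violation of constraint 3: "Only the following consonants may appear in a coda: /f/, /g/, /s/."
The remaining constraints (1, 2, 4) are satisfied.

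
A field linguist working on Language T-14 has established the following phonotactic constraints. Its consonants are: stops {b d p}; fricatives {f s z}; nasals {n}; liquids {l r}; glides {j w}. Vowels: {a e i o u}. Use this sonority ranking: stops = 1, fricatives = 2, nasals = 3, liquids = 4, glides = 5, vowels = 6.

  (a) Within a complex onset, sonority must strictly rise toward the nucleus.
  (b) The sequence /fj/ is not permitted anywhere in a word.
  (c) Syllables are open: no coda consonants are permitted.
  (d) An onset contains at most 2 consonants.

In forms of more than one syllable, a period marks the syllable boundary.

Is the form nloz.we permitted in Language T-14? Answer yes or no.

no

nloz.we — violates constraint (c): syllable 1 coda /z/ has 1 consonant (> 0) → not permitted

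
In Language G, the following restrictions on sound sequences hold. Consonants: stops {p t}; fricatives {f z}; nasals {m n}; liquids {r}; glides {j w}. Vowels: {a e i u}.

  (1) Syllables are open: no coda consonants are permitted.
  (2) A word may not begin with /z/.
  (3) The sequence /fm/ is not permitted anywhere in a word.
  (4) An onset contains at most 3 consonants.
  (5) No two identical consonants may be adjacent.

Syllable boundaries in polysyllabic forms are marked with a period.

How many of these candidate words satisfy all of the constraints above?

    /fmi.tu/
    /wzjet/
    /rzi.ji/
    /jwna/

/fmi.tu/ — violates constraint 3: contains banned sequence /fm/ → illicit
/wzjet/ — violates constraint 1: syllable 1 coda /t/ has 1 consonant (> 0) → illicit
/rzi.ji/ — σ1 onset /rz/ (2C), coda /∅/ ok; σ2 onset /j/, coda /∅/ ok → licit
/jwna/ — σ1 onset /jwn/ (3C), coda /∅/ ok → licit
Licit: /rzi.ji/, /jwna/ → 2.

2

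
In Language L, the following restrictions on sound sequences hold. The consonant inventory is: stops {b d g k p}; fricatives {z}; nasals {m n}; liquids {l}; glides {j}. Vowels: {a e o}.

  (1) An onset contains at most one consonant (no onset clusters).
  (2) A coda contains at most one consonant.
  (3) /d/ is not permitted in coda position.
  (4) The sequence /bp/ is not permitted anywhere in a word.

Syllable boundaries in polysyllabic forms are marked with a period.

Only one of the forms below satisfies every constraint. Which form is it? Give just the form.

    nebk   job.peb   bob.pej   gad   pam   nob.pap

pam

nebk — violates constraint 2: syllable 1 coda /bk/ has 2 consonants (> 1) → ill-formed
job.peb — violates constraint 4: contains banned sequence /bp/ → ill-formed
bob.pej — violates constraint 4: contains banned sequence /bp/ → ill-formed
gad — violates constraint 3: syllable 1 coda contains /d/ → ill-formed
pam — σ1 onset /p/, coda /m/ ok → well-formed
nob.pap — violates constraint 4: contains banned sequence /bp/ → ill-formed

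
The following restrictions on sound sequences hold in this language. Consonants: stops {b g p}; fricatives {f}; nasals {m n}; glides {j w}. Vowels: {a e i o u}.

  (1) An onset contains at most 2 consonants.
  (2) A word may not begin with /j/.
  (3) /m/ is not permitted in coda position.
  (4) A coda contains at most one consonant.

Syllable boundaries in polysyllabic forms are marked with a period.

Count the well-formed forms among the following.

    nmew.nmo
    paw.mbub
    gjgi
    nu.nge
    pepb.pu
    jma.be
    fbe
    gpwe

4

nmew.nmo — σ1 onset /nm/ (2C), coda /w/ ok; σ2 onset /nm/ (2C), coda /∅/ ok → well-formed
paw.mbub — σ1 onset /p/, coda /w/ ok; σ2 onset /mb/ (2C), coda /b/ ok → well-formed
gjgi — violates constraint 1: syllable 1 onset /gjg/ has 3 consonants (> 2) → ill-formed
nu.nge — σ1 onset /n/, coda /∅/ ok; σ2 onset /ng/ (2C), coda /∅/ ok → well-formed
pepb.pu — violates constraint 4: syllable 1 coda /pb/ has 2 consonants (> 1) → ill-formed
jma.be — violates constraint 2: word begins with /j/ → ill-formed
fbe — σ1 onset /fb/ (2C), coda /∅/ ok → well-formed
gpwe — violates constraint 1: syllable 1 onset /gpw/ has 3 consonants (> 2) → ill-formed
Well-formed: nmew.nmo, paw.mbub, nu.nge, fbe → 4.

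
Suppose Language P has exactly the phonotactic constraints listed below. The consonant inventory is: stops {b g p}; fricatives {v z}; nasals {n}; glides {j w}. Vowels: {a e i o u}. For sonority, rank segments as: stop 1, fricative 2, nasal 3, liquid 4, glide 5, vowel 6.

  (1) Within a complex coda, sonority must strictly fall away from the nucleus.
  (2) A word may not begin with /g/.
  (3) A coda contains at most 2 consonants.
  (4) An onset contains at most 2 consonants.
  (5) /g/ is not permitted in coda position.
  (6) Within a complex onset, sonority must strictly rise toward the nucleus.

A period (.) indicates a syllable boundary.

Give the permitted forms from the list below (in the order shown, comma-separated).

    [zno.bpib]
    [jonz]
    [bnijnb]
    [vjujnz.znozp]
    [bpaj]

[zno.bpib] — violates constraint 6: syllable 2 onset /bp/: /b/ (stop, 1) → /p/ (stop, 1) does not rise → not permitted
[jonz] — σ1 onset /j/, coda /nz/ (3→2 falls) ok → permitted
[bnijnb] — violates constraint 3: syllable 1 coda /jnb/ has 3 consonants (> 2) → not permitted
[vjujnz.znozp] — violates constraint 3: syllable 1 coda /jnz/ has 3 consonants (> 2) → not permitted
[bpaj] — violates constraint 6: syllable 1 onset /bp/: /b/ (stop, 1) → /p/ (stop, 1) does not rise → not permitted

[jonz]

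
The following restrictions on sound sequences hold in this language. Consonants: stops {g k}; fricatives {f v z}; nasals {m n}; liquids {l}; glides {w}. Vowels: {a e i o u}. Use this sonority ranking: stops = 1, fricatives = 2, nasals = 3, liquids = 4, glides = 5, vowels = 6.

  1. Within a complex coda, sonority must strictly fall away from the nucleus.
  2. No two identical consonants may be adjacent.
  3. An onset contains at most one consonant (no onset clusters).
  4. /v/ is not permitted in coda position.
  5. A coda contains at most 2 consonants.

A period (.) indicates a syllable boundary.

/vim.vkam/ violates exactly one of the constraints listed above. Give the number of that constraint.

3

/vim.vkam/: syllable 2 onset /vk/ has 2 consonants (> 1).
This is a violation of constraint 3: "An onset contains at most one consonant (no onset clusters)."
The remaining constraints (1, 2, 4, 5) are satisfied.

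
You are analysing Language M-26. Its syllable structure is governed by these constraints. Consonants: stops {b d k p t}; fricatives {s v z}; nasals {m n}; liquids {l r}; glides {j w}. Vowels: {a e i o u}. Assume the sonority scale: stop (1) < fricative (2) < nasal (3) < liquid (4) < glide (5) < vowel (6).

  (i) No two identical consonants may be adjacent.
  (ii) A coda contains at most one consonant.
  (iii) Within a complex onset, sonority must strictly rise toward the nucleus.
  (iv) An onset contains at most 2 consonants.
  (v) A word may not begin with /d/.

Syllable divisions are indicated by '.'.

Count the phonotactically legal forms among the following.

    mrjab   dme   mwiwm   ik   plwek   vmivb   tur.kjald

mrjab — violates constraint (iv): syllable 1 onset /mrj/ has 3 consonants (> 2) → phonotactically illegal
dme — violates constraint (v): word begins with /d/ → phonotactically illegal
mwiwm — violates constraint (ii): syllable 1 coda /wm/ has 2 consonants (> 1) → phonotactically illegal
ik — σ1 onset /∅/, coda /k/ ok → phonotactically legal
plwek — violates constraint (iv): syllable 1 onset /plw/ has 3 consonants (> 2) → phonotactically illegal
vmivb — violates constraint (ii): syllable 1 coda /vb/ has 2 consonants (> 1) → phonotactically illegal
tur.kjald — violates constraint (ii): syllable 2 coda /ld/ has 2 consonants (> 1) → phonotactically illegal
Phonotactically legal: ik → 1.

1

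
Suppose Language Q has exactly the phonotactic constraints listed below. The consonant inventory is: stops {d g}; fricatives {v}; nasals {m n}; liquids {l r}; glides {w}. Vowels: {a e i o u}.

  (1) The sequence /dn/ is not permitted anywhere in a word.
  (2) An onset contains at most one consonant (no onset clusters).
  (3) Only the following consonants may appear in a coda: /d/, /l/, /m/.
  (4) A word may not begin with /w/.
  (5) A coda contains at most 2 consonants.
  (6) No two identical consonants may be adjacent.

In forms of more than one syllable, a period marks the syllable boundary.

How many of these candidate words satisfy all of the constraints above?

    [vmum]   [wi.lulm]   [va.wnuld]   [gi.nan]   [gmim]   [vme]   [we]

[vmum] — violates constraint 2: syllable 1 onset /vm/ has 2 consonants (> 1) → ill-formed
[wi.lulm] — violates constraint 4: word begins with /w/ → ill-formed
[va.wnuld] — violates constraint 2: syllable 2 onset /wn/ has 2 consonants (> 1) → ill-formed
[gi.nan] — violates constraint 3: syllable 2 coda contains /n/, which is not a licensed coda consonant → ill-formed
[gmim] — violates constraint 2: syllable 1 onset /gm/ has 2 consonants (> 1) → ill-formed
[vme] — violates constraint 2: syllable 1 onset /vm/ has 2 consonants (> 1) → ill-formed
[we] — violates constraint 4: word begins with /w/ → ill-formed
No form is well-formed → 0.

0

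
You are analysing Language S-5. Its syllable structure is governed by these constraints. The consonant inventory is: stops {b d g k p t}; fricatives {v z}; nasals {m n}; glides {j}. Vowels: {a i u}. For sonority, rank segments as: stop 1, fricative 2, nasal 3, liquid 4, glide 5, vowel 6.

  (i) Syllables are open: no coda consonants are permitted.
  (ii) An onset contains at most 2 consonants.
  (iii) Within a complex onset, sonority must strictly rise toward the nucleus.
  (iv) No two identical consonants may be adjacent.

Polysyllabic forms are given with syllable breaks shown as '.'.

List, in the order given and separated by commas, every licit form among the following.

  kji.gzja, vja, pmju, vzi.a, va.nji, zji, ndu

vja, va.nji, zji

kji.gzja — violates constraint (ii): syllable 2 onset /gzj/ has 3 consonants (> 2) → illicit
vja — σ1 onset /vj/ (2→5 rises), coda /∅/ ok → licit
pmju — violates constraint (ii): syllable 1 onset /pmj/ has 3 consonants (> 2) → illicit
vzi.a — violates constraint (iii): syllable 1 onset /vz/: /v/ (fricative, 2) → /z/ (fricative, 2) does not rise → illicit
va.nji — σ1 onset /v/, coda /∅/ ok; σ2 onset /nj/ (3→5 rises), coda /∅/ ok → licit
zji — σ1 onset /zj/ (2→5 rises), coda /∅/ ok → licit
ndu — violates constraint (iii): syllable 1 onset /nd/: /n/ (nasal, 3) → /d/ (stop, 1) does not rise → illicit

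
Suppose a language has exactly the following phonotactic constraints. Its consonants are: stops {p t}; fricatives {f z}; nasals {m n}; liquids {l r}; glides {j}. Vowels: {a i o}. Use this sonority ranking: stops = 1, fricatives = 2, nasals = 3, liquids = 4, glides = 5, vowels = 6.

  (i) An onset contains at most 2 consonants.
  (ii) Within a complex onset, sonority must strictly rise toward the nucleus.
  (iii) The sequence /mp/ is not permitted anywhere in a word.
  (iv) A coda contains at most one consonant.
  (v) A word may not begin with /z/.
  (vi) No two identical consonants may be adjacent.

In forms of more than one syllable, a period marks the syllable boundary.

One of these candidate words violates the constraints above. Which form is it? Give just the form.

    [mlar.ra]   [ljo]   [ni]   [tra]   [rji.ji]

[mlar.ra] — violates constraint (vi): adjacent identical consonants /rr/ → ill-formed
[ljo] — σ1 onset /lj/ (4→5 rises), coda /∅/ ok → well-formed
[ni] — σ1 onset /n/, coda /∅/ ok → well-formed
[tra] — σ1 onset /tr/ (1→4 rises), coda /∅/ ok → well-formed
[rji.ji] — σ1 onset /rj/ (4→5 rises), coda /∅/ ok; σ2 onset /j/, coda /∅/ ok → well-formed

[mlar.ra]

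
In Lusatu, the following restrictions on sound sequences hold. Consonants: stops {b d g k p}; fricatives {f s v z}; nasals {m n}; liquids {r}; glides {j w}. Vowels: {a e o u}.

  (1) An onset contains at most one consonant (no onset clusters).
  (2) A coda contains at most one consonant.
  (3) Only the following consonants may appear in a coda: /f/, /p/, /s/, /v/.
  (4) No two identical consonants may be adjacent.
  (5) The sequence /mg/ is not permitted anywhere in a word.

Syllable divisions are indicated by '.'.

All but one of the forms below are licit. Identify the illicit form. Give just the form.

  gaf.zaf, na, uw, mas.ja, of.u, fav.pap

uw

gaf.zaf — σ1 onset /g/, coda /f/ ok; σ2 onset /z/, coda /f/ ok → licit
na — σ1 onset /n/, coda /∅/ ok → licit
uw — violates constraint 3: syllable 1 coda contains /w/, which is not a licensed coda consonant → illicit
mas.ja — σ1 onset /m/, coda /s/ ok; σ2 onset /j/, coda /∅/ ok → licit
of.u — σ1 onset /∅/, coda /f/ ok; σ2 onset /∅/, coda /∅/ ok → licit
fav.pap — σ1 onset /f/, coda /v/ ok; σ2 onset /p/, coda /p/ ok → licit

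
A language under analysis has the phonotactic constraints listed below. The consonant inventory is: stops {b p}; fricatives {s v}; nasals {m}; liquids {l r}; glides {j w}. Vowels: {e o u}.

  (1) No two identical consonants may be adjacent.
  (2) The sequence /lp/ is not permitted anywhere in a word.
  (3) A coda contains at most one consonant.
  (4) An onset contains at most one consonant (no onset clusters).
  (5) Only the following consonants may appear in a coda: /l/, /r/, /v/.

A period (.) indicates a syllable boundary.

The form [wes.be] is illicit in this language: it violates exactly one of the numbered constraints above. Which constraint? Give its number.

5

[wes.be]: syllable 1 coda contains /s/, which is not a licensed coda consonant.
This is a violation of constraint 5: "Only the following consonants may appear in a coda: /l/, /r/, /v/."
The remaining constraints (1, 2, 3, 4) are satisfied.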